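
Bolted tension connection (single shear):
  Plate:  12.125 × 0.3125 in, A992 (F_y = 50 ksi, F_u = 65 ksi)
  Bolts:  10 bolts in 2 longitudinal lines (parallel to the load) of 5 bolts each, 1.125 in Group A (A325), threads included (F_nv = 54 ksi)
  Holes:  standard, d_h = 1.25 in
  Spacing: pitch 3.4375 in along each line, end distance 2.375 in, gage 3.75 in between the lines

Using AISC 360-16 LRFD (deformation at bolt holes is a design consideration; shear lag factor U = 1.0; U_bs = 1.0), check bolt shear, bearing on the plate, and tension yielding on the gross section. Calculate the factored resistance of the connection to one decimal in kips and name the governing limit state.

Bolt shear: A_b = π(1.125)²/4 = 0.99402 in². φR_n = 0.75 × 54 × 0.99402 × 10 × 1 = 402.6 kips.
Bearing (0.3125 in plate, F_u = 65 ksi): end bolts L_c = 2.375 − 1.25/2 = 1.75, R_n = min(1.2×1.75×0.3125×65, 2.4×1.125×0.3125×65) = 42.656 kips/bolt; interior L_c = 3.4375 − 1.25 = 2.1875, R_n = 53.32 kips/bolt. φR_n = 0.75 × (2×42.656 + 8×53.32) = 383.9 kips.
Tension yield (gross): A_g = 12.125×0.3125 = 3.7891 in². φR_n = 0.90 × 50 × 3.7891 = 170.5 kips.
Governing: min(402.6, 383.9, 170.5) = 170.5 kips → gross-section yield.

170.5 kips (gross-section yield governs)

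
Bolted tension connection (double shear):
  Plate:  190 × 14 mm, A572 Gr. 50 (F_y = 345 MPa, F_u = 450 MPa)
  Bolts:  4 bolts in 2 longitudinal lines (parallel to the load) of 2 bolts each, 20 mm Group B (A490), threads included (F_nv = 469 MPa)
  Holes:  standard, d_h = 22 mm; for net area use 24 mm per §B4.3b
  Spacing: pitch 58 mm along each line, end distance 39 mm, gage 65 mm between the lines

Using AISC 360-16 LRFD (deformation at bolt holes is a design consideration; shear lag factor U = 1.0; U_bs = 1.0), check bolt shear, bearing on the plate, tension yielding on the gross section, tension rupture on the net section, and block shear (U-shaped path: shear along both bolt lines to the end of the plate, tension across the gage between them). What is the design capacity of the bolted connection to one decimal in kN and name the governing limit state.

539.6 kN (block shear governs)

Bolt shear: A_b = π(20)²/4 = 314.16 mm². φR_n = 0.75 × 469 × 314.16 × 4 × 2 = 884.0 kN.
Bearing (14 mm plate, F_u = 450 MPa): end bolts L_c = 39 − 22/2 = 28, R_n = min(1.2×28×14×450, 2.4×20×14×450) = 211.68 kN/bolt; interior L_c = 58 − 22 = 36, R_n = 272.16 kN/bolt. φR_n = 0.75 × (2×211.68 + 2×272.16) = 725.8 kN.
Tension yield (gross): A_g = 190×14 = 2660 mm². φR_n = 0.90 × 345 × 2660 = 825.9 kN.
Tension rupture (net): A_n = (190 − 2×24)×14 = 1988 mm² (U = 1.0, A_e = A_n). φR_n = 0.75 × 450 × 1988 = 671.0 kN.
Block shear: shear path 2×[39+1×58] = 2×97 mm, A_gv = 2716, A_nv = 2×(97 − 1.5×24)×14 = 1708 mm²; tension across gage: (65 − 1×24)×14 = 574 mm². R_n = min(0.6×450×1708, 0.6×345×2716) + 1.0×450×574 = min(461.16, 562.21) + 258.3 = 719.46 kN. φR_n = 0.75 × 719.46 = 539.6 kN.
Governing: min(884.0, 725.8, 825.9, 671.0, 539.6) = 539.6 kN → block shear.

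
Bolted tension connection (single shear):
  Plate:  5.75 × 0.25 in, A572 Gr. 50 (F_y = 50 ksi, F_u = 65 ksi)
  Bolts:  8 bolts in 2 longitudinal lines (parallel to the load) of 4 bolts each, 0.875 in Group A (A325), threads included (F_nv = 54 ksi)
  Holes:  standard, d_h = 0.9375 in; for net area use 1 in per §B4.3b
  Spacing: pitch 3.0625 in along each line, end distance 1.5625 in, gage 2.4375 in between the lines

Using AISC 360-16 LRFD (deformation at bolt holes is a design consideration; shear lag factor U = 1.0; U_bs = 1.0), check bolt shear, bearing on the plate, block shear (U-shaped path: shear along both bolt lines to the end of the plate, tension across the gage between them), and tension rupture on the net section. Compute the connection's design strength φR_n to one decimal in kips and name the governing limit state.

Bolt shear: A_b = π(0.875)²/4 = 0.60132 in². φR_n = 0.75 × 54 × 0.60132 × 8 × 1 = 194.8 kips.
Bearing (0.25 in plate, F_u = 65 ksi): end bolts L_c = 1.5625 − 0.9375/2 = 1.09375, R_n = min(1.2×1.09375×0.25×65, 2.4×0.875×0.25×65) = 21.328 kips/bolt; interior L_c = 3.0625 − 0.9375 = 2.125, R_n = 34.125 kips/bolt. φR_n = 0.75 × (2×21.328 + 6×34.125) = 185.6 kips.
Block shear: shear path 2×[1.5625+3×3.0625] = 2×10.75 in, A_gv = 5.375, A_nv = 2×(10.75 − 3.5×1)×0.25 = 3.625 in²; tension across gage: (2.4375 − 1×1)×0.25 = 0.35938 in². R_n = min(0.6×65×3.625, 0.6×50×5.375) + 1.0×65×0.35938 = min(141.38, 161.25) + 23.36 = 164.74 kips. φR_n = 0.75 × 164.74 = 123.6 kips.
Tension rupture (net): A_n = (5.75 − 2×1)×0.25 = 0.9375 in² (U = 1.0, A_e = A_n). φR_n = 0.75 × 65 × 0.9375 = 45.7 kips.
Governing: min(194.8, 185.6, 123.6, 45.7) = 45.7 kips → net-section rupture.

45.7 kips (net-section rupture governs)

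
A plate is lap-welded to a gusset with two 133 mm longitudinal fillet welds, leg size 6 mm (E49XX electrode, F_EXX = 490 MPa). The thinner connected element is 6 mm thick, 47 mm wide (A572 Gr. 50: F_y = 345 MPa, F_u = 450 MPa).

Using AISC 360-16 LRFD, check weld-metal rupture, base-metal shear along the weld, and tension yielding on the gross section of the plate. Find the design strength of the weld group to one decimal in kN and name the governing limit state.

87.6 kN (gross-section yield governs)

Weld metal: throat = 0.707×6 = 4.242 mm, L = 2×133 = 266 mm. φR_n = 0.75 × 0.6 × 490 × 4.242 × 266 = 248.8 kN.
Base metal shear (6 mm plate): yield φR_n = 1.0×0.6×345×6×266 = 330.4 kN; rupture φR_n = 0.75×0.6×450×6×266 = 323.2 kN; take 323.2 kN (rupture).
Tension yield (gross): A_g = 47×6 = 282 mm². φR_n = 0.90 × 345 × 282 = 87.6 kN.
Governing: min(248.8, 323.2, 87.6) = 87.6 kN → gross-section yield.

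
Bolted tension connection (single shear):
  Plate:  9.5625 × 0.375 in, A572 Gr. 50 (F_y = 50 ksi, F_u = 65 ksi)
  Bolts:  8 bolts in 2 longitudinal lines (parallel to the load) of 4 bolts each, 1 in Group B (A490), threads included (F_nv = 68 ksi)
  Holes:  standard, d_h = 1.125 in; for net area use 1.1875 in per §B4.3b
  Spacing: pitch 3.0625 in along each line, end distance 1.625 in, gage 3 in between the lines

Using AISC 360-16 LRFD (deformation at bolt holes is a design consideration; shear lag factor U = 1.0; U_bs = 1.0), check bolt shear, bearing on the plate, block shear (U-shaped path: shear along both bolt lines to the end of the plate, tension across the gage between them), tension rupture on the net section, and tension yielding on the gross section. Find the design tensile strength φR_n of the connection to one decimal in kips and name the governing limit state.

Bolt shear: A_b = π(1)²/4 = 0.7854 in². φR_n = 0.75 × 68 × 0.7854 × 8 × 1 = 320.4 kips.
Bearing (0.375 in plate, F_u = 65 ksi): end bolts L_c = 1.625 − 1.125/2 = 1.0625, R_n = min(1.2×1.0625×0.375×65, 2.4×1×0.375×65) = 31.078 kips/bolt; interior L_c = 3.0625 − 1.125 = 1.9375, R_n = 56.672 kips/bolt. φR_n = 0.75 × (2×31.078 + 6×56.672) = 301.6 kips.
Block shear: shear path 2×[1.625+3×3.0625] = 2×10.8125 in, A_gv = 8.1094, A_nv = 2×(10.8125 − 3.5×1.1875)×0.375 = 4.9922 in²; tension across gage: (3 − 1×1.1875)×0.375 = 0.67969 in². R_n = min(0.6×65×4.9922, 0.6×50×8.1094) + 1.0×65×0.67969 = min(194.7, 243.28) + 44.18 = 238.88 kips. φR_n = 0.75 × 238.88 = 179.2 kips.
Tension rupture (net): A_n = (9.5625 − 2×1.1875)×0.375 = 2.6953 in² (U = 1.0, A_e = A_n). φR_n = 0.75 × 65 × 2.6953 = 131.4 kips.
Tension yield (gross): A_g = 9.5625×0.375 = 3.5859 in². φR_n = 0.90 × 50 × 3.5859 = 161.4 kips.
Governing: min(320.4, 301.6, 179.2, 131.4, 161.4) = 131.4 kips → net-section rupture.

131.4 kips (net-section rupture governs)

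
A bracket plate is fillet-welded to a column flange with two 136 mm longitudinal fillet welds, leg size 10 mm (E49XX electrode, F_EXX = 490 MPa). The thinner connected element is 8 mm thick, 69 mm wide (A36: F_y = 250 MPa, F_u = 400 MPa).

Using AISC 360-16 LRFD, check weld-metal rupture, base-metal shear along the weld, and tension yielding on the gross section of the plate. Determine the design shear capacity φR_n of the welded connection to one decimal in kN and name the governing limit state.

Weld metal: throat = 0.707×10 = 7.07 mm, L = 2×136 = 272 mm. φR_n = 0.75 × 0.6 × 490 × 7.07 × 272 = 424.0 kN.
Base metal shear (8 mm plate): yield φR_n = 1.0×0.6×250×8×272 = 326.4 kN; rupture φR_n = 0.75×0.6×400×8×272 = 391.7 kN; take 326.4 kN (yield).
Tension yield (gross): A_g = 69×8 = 552 mm². φR_n = 0.90 × 250 × 552 = 124.2 kN.
Governing: min(424.0, 326.4, 124.2) = 124.2 kN → gross-section yield.

124.2 kN (gross-section yield governs)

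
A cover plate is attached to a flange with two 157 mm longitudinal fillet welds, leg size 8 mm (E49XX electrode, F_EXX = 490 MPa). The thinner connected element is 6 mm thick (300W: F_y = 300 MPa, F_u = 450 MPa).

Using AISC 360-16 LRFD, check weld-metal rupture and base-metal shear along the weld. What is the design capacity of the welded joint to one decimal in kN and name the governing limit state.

339.1 kN (base-metal shear governs)

Weld metal: throat = 0.707×8 = 5.656 mm, L = 2×157 = 314 mm. φR_n = 0.75 × 0.6 × 490 × 5.656 × 314 = 391.6 kN.
Base metal shear (6 mm plate): yield φR_n = 1.0×0.6×300×6×314 = 339.1 kN; rupture φR_n = 0.75×0.6×450×6×314 = 381.5 kN; take 339.1 kN (yield).
Governing: min(391.6, 339.1) = 339.1 kN → base-metal shear.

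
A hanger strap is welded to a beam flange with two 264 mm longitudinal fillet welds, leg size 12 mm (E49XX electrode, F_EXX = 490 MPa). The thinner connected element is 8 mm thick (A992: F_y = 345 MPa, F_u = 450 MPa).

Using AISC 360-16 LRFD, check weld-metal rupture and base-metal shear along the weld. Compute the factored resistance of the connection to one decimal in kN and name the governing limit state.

855.4 kN (base-metal shear governs)

Weld metal: throat = 0.707×12 = 8.484 mm, L = 2×264 = 528 mm. φR_n = 0.75 × 0.6 × 490 × 8.484 × 528 = 987.7 kN.
Base metal shear (8 mm plate): yield φR_n = 1.0×0.6×345×8×528 = 874.4 kN; rupture φR_n = 0.75×0.6×450×8×528 = 855.4 kN; take 855.4 kN (rupture).
Governing: min(987.7, 855.4) = 855.4 kN → base-metal shear.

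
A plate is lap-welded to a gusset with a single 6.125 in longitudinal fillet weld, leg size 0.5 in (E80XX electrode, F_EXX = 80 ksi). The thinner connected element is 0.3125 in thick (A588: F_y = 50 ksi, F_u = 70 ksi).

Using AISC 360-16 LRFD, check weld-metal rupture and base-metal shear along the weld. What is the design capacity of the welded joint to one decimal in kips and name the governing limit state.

Weld metal: throat = 0.707×0.5 = 0.3535 in, L = 6.125 in. φR_n = 0.75 × 0.6 × 80 × 0.3535 × 6.125 = 77.9 kips.
Base metal shear (0.3125 in plate): yield φR_n = 1.0×0.6×50×0.3125×6.125 = 57.4 kips; rupture φR_n = 0.75×0.6×70×0.3125×6.125 = 60.3 kips; take 57.4 kips (yield).
Governing: min(77.9, 57.4) = 57.4 kips → base-metal shear.

57.4 kips (base-metal shear governs)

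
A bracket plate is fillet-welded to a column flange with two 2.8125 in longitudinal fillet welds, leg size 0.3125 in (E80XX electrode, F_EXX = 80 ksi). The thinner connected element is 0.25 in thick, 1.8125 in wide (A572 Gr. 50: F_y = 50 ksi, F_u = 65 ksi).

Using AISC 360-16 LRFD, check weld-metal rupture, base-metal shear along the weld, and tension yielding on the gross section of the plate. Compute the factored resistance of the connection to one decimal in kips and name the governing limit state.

20.4 kips (gross-section yield governs)

Weld metal: throat = 0.707×0.3125 = 0.22094 in, L = 2×2.8125 = 5.625 in. φR_n = 0.75 × 0.6 × 80 × 0.22094 × 5.625 = 44.7 kips.
Base metal shear (0.25 in plate): yield φR_n = 1.0×0.6×50×0.25×5.625 = 42.2 kips; rupture φR_n = 0.75×0.6×65×0.25×5.625 = 41.1 kips; take 41.1 kips (rupture).
Tension yield (gross): A_g = 1.8125×0.25 = 0.45313 in². φR_n = 0.90 × 50 × 0.45313 = 20.4 kips.
Governing: min(44.7, 41.1, 20.4) = 20.4 kips → gross-section yield.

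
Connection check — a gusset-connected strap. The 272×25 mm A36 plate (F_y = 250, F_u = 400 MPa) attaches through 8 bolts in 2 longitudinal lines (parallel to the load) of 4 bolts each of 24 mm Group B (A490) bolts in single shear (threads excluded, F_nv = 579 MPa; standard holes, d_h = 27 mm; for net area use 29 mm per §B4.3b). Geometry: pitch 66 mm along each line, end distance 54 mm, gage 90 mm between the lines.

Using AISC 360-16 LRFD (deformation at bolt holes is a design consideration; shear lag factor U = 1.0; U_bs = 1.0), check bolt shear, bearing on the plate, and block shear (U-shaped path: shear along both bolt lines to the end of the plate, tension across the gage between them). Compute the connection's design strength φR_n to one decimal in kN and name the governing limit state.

1571.6 kN (bolt shear governs)

Bolt shear: A_b = π(24)²/4 = 452.39 mm². φR_n = 0.75 × 579 × 452.39 × 8 × 1 = 1571.6 kN.
Bearing (25 mm plate, F_u = 400 MPa): end bolts L_c = 54 − 27/2 = 40.5, R_n = min(1.2×40.5×25×400, 2.4×24×25×400) = 486 kN/bolt; interior L_c = 66 − 27 = 39, R_n = 468 kN/bolt. φR_n = 0.75 × (2×486 + 6×468) = 2835.0 kN.
Block shear: shear path 2×[54+3×66] = 2×252 mm, A_gv = 12600, A_nv = 2×(252 − 3.5×29)×25 = 7525 mm²; tension across gage: (90 − 1×29)×25 = 1525 mm². R_n = min(0.6×400×7525, 0.6×250×12600) + 1.0×400×1525 = min(1806, 1890) + 610 = 2416 kN. φR_n = 0.75 × 2416 = 1812.0 kN.
Governing: min(1571.6, 2835.0, 1812.0) = 1571.6 kN → bolt shear.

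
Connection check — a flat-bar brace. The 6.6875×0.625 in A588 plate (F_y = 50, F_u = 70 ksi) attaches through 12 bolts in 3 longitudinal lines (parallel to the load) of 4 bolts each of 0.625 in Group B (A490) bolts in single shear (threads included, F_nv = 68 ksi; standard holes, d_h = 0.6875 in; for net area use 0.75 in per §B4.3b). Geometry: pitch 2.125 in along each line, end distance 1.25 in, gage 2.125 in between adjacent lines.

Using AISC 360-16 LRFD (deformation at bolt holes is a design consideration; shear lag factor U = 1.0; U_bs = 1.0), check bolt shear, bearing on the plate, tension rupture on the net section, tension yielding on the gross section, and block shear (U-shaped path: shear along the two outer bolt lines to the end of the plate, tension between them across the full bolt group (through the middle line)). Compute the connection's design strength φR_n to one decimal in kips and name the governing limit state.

145.6 kips (net-section rupture governs)

Bolt shear: A_b = π(0.625)²/4 = 0.3068 in². φR_n = 0.75 × 68 × 0.3068 × 12 × 1 = 187.8 kips.
Bearing (0.625 in plate, F_u = 70 ksi): end bolts L_c = 1.25 − 0.6875/2 = 0.90625, R_n = min(1.2×0.90625×0.625×70, 2.4×0.625×0.625×70) = 47.578 kips/bolt; interior L_c = 2.125 − 0.6875 = 1.4375, R_n = 65.625 kips/bolt. φR_n = 0.75 × (3×47.578 + 9×65.625) = 550.0 kips.
Tension rupture (net): A_n = (6.6875 − 3×0.75)×0.625 = 2.7734 in² (U = 1.0, A_e = A_n). φR_n = 0.75 × 70 × 2.7734 = 145.6 kips.
Tension yield (gross): A_g = 6.6875×0.625 = 4.1797 in². φR_n = 0.90 × 50 × 4.1797 = 188.1 kips.
Block shear: shear path 2×[1.25+3×2.125] = 2×7.625 in, A_gv = 9.5313, A_nv = 2×(7.625 − 3.5×0.75)×0.625 = 6.25 in²; tension across gage: (4.25 − 2×0.75)×0.625 = 1.7188 in². R_n = min(0.6×70×6.25, 0.6×50×9.5313) + 1.0×70×1.7188 = min(262.5, 285.94) + 120.32 = 382.82 kips. φR_n = 0.75 × 382.82 = 287.1 kips.
Governing: min(187.8, 550.0, 145.6, 188.1, 287.1) = 145.6 kips → net-section rupture.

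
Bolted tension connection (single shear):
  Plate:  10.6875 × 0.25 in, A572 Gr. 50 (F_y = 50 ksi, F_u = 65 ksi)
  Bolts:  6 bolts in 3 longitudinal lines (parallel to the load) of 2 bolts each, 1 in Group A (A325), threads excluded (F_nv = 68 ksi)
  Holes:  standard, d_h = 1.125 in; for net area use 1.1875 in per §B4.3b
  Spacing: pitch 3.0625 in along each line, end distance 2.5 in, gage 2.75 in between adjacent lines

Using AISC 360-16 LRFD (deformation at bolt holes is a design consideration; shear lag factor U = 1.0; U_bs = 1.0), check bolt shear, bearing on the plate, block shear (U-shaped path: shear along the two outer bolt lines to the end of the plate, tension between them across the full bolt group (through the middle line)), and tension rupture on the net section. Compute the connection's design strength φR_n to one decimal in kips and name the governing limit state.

Bolt shear: A_b = π(1)²/4 = 0.7854 in². φR_n = 0.75 × 68 × 0.7854 × 6 × 1 = 240.3 kips.
Bearing (0.25 in plate, F_u = 65 ksi): end bolts L_c = 2.5 − 1.125/2 = 1.9375, R_n = min(1.2×1.9375×0.25×65, 2.4×1×0.25×65) = 37.781 kips/bolt; interior L_c = 3.0625 − 1.125 = 1.9375, R_n = 37.781 kips/bolt. φR_n = 0.75 × (3×37.781 + 3×37.781) = 170.0 kips.
Block shear: shear path 2×[2.5+1×3.0625] = 2×5.5625 in, A_gv = 2.7813, A_nv = 2×(5.5625 − 1.5×1.1875)×0.25 = 1.8906 in²; tension across gage: (5.5 − 2×1.1875)×0.25 = 0.78125 in². R_n = min(0.6×65×1.8906, 0.6×50×2.7813) + 1.0×65×0.78125 = min(73.733, 83.439) + 50.781 = 124.51 kips. φR_n = 0.75 × 124.51 = 93.4 kips.
Tension rupture (net): A_n = (10.6875 − 3×1.1875)×0.25 = 1.7813 in² (U = 1.0, A_e = A_n). φR_n = 0.75 × 65 × 1.7813 = 86.8 kips.
Governing: min(240.3, 170.0, 93.4, 86.8) = 86.8 kips → net-section rupture.

86.8 kips (net-section rupture governs)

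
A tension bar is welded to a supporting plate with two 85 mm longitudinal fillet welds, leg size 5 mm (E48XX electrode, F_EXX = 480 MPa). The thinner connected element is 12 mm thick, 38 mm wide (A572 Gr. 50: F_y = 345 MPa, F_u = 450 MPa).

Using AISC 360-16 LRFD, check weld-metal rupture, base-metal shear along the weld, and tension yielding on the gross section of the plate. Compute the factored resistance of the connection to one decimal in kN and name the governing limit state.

Weld metal: throat = 0.707×5 = 3.535 mm, L = 2×85 = 170 mm. φR_n = 0.75 × 0.6 × 480 × 3.535 × 170 = 129.8 kN.
Base metal shear (12 mm plate): yield φR_n = 1.0×0.6×345×12×170 = 422.3 kN; rupture φR_n = 0.75×0.6×450×12×170 = 413.1 kN; take 413.1 kN (rupture).
Tension yield (gross): A_g = 38×12 = 456 mm². φR_n = 0.90 × 345 × 456 = 141.6 kN.
Governing: min(129.8, 413.1, 141.6) = 129.8 kN → weld metal.

129.8 kN (weld metal governs)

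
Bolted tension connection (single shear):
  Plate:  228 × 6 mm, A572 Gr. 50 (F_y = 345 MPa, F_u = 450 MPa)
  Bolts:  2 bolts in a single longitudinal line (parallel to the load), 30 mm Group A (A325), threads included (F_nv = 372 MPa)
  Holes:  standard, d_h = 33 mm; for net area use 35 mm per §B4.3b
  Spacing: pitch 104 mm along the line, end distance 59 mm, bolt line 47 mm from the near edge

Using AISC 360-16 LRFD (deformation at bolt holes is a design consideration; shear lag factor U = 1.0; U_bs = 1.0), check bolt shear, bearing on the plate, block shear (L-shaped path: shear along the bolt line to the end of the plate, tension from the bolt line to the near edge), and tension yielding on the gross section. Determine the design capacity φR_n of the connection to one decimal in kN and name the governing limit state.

194.0 kN (block shear governs)

Bolt shear: A_b = π(30)²/4 = 706.86 mm². φR_n = 0.75 × 372 × 706.86 × 2 × 1 = 394.4 kN.
Bearing (6 mm plate, F_u = 450 MPa): end bolts L_c = 59 − 33/2 = 42.5, R_n = min(1.2×42.5×6×450, 2.4×30×6×450) = 137.7 kN/bolt; interior L_c = 104 − 33 = 71, R_n = 194.4 kN/bolt. φR_n = 0.75 × (1×137.7 + 1×194.4) = 249.1 kN.
Block shear: shear path 1×[59+1×104] = 1×163 mm, A_gv = 978, A_nv = 1×(163 − 1.5×35)×6 = 663 mm²; tension to near edge: (47 − 0.5×35)×6 = 177 mm². R_n = min(0.6×450×663, 0.6×345×978) + 1.0×450×177 = min(179.01, 202.45) + 79.65 = 258.66 kN. φR_n = 0.75 × 258.66 = 194.0 kN.
Tension yield (gross): A_g = 228×6 = 1368 mm². φR_n = 0.90 × 345 × 1368 = 424.8 kN.
Governing: min(394.4, 249.1, 194.0, 424.8) = 194.0 kN → block shear.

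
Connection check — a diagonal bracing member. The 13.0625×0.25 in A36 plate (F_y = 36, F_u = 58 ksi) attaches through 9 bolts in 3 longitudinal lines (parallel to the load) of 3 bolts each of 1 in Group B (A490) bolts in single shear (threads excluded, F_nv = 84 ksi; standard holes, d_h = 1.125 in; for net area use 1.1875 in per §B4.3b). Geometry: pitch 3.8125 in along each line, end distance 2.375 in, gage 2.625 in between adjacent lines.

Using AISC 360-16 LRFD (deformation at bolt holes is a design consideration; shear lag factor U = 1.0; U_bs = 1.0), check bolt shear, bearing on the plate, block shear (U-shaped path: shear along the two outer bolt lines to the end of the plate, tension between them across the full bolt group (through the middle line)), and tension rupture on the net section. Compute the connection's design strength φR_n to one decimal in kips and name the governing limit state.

Bolt shear: A_b = π(1)²/4 = 0.7854 in². φR_n = 0.75 × 84 × 0.7854 × 9 × 1 = 445.3 kips.
Bearing (0.25 in plate, F_u = 58 ksi): end bolts L_c = 2.375 − 1.125/2 = 1.8125, R_n = min(1.2×1.8125×0.25×58, 2.4×1×0.25×58) = 31.538 kips/bolt; interior L_c = 3.8125 − 1.125 = 2.6875, R_n = 34.8 kips/bolt. φR_n = 0.75 × (3×31.538 + 6×34.8) = 227.6 kips.
Block shear: shear path 2×[2.375+2×3.8125] = 2×10 in, A_gv = 5, A_nv = 2×(10 − 2.5×1.1875)×0.25 = 3.5156 in²; tension across gage: (5.25 − 2×1.1875)×0.25 = 0.71875 in². R_n = min(0.6×58×3.5156, 0.6×36×5) + 1.0×58×0.71875 = min(122.34, 108) + 41.688 = 149.69 kips. φR_n = 0.75 × 149.69 = 112.3 kips.
Tension rupture (net): A_n = (13.0625 − 3×1.1875)×0.25 = 2.375 in² (U = 1.0, A_e = A_n). φR_n = 0.75 × 58 × 2.375 = 103.3 kips.
Governing: min(445.3, 227.6, 112.3, 103.3) = 103.3 kips → net-section rupture.

103.3 kips (net-section rupture governs)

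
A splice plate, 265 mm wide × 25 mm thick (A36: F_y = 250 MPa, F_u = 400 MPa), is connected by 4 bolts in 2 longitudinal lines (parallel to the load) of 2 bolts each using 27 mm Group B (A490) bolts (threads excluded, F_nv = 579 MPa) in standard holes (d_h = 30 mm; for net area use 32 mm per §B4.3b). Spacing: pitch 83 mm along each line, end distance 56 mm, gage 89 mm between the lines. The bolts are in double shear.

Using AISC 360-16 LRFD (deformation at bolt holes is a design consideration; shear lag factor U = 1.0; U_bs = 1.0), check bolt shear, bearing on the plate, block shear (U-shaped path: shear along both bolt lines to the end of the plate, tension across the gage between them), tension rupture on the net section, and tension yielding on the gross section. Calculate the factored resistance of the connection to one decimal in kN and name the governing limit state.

Bolt shear: A_b = π(27)²/4 = 572.56 mm². φR_n = 0.75 × 579 × 572.56 × 4 × 2 = 1989.1 kN.
Bearing (25 mm plate, F_u = 400 MPa): end bolts L_c = 56 − 30/2 = 41, R_n = min(1.2×41×25×400, 2.4×27×25×400) = 492 kN/bolt; interior L_c = 83 − 30 = 53, R_n = 636 kN/bolt. φR_n = 0.75 × (2×492 + 2×636) = 1692.0 kN.
Block shear: shear path 2×[56+1×83] = 2×139 mm, A_gv = 6950, A_nv = 2×(139 − 1.5×32)×25 = 4550 mm²; tension across gage: (89 − 1×32)×25 = 1425 mm². R_n = min(0.6×400×4550, 0.6×250×6950) + 1.0×400×1425 = min(1092, 1042.5) + 570 = 1612.5 kN. φR_n = 0.75 × 1612.5 = 1209.4 kN.
Tension rupture (net): A_n = (265 − 2×32)×25 = 5025 mm² (U = 1.0, A_e = A_n). φR_n = 0.75 × 400 × 5025 = 1507.5 kN.
Tension yield (gross): A_g = 265×25 = 6625 mm². φR_n = 0.90 × 250 × 6625 = 1490.6 kN.
Governing: min(1989.1, 1692.0, 1209.4, 1507.5, 1490.6) = 1209.4 kN → block shear.

1209.4 kN (block shear governs)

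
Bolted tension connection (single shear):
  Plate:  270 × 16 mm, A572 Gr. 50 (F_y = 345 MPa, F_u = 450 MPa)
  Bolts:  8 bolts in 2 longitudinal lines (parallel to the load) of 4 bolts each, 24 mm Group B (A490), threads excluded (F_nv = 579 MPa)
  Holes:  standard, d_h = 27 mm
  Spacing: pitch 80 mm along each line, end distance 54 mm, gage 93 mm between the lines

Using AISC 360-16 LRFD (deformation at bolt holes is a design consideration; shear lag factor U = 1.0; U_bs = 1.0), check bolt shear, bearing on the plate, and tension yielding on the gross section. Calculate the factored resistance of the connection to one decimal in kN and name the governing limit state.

1341.4 kN (gross-section yield governs)

Bolt shear: A_b = π(24)²/4 = 452.39 mm². φR_n = 0.75 × 579 × 452.39 × 8 × 1 = 1571.6 kN.
Bearing (16 mm plate, F_u = 450 MPa): end bolts L_c = 54 − 27/2 = 40.5, R_n = min(1.2×40.5×16×450, 2.4×24×16×450) = 349.92 kN/bolt; interior L_c = 80 − 27 = 53, R_n = 414.72 kN/bolt. φR_n = 0.75 × (2×349.92 + 6×414.72) = 2391.1 kN.
Tension yield (gross): A_g = 270×16 = 4320 mm². φR_n = 0.90 × 345 × 4320 = 1341.4 kN.
Governing: min(1571.6, 2391.1, 1341.4) = 1341.4 kN → gross-section yield.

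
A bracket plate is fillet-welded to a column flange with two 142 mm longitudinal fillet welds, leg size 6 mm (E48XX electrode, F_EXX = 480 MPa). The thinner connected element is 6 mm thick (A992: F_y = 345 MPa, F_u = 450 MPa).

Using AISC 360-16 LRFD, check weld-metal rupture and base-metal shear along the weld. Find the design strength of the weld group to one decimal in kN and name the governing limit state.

Weld metal: throat = 0.707×6 = 4.242 mm, L = 2×142 = 284 mm. φR_n = 0.75 × 0.6 × 480 × 4.242 × 284 = 260.2 kN.
Base metal shear (6 mm plate): yield φR_n = 1.0×0.6×345×6×284 = 352.7 kN; rupture φR_n = 0.75×0.6×450×6×284 = 345.1 kN; take 345.1 kN (rupture).
Governing: min(260.2, 345.1) = 260.2 kN → weld metal.

260.2 kN (weld metal governs)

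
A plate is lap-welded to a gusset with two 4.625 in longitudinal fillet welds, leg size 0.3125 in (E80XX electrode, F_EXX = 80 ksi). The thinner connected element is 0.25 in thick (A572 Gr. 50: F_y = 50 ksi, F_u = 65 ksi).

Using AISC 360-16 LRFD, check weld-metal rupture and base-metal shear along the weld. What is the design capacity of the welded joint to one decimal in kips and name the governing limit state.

Weld metal: throat = 0.707×0.3125 = 0.22094 in, L = 2×4.625 = 9.25 in. φR_n = 0.75 × 0.6 × 80 × 0.22094 × 9.25 = 73.6 kips.
Base metal shear (0.25 in plate): yield φR_n = 1.0×0.6×50×0.25×9.25 = 69.4 kips; rupture φR_n = 0.75×0.6×65×0.25×9.25 = 67.6 kips; take 67.6 kips (rupture).
Governing: min(73.6, 67.6) = 67.6 kips → base-metal shear.

67.6 kips (base-metal shear governs)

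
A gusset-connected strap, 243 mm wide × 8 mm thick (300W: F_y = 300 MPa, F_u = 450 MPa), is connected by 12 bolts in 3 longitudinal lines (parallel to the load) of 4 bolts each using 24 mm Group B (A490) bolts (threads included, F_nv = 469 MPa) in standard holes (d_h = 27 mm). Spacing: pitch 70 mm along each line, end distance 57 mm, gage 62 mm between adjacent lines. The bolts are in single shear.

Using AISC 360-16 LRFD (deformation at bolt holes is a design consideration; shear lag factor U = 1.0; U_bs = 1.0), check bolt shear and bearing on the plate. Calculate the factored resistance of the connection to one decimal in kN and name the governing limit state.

1676.7 kN (bearing governs)

Bolt shear: A_b = π(24)²/4 = 452.39 mm². φR_n = 0.75 × 469 × 452.39 × 12 × 1 = 1909.5 kN.
Bearing (8 mm plate, F_u = 450 MPa): end bolts L_c = 57 − 27/2 = 43.5, R_n = min(1.2×43.5×8×450, 2.4×24×8×450) = 187.92 kN/bolt; interior L_c = 70 − 27 = 43, R_n = 185.76 kN/bolt. φR_n = 0.75 × (3×187.92 + 9×185.76) = 1676.7 kN.
Governing: min(1909.5, 1676.7) = 1676.7 kN → bearing.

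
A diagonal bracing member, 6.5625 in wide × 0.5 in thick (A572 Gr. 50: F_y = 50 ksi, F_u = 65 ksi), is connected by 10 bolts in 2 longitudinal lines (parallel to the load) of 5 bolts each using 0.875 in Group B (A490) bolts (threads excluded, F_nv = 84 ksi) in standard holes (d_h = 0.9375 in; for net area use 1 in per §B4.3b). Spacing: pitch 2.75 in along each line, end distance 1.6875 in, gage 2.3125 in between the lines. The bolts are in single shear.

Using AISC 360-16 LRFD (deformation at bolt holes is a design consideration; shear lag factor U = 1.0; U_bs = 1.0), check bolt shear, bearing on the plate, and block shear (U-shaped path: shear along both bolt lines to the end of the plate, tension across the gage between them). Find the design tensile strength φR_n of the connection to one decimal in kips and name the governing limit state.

Bolt shear: A_b = π(0.875)²/4 = 0.60132 in². φR_n = 0.75 × 84 × 0.60132 × 10 × 1 = 378.8 kips.
Bearing (0.5 in plate, F_u = 65 ksi): end bolts L_c = 1.6875 − 0.9375/2 = 1.21875, R_n = min(1.2×1.21875×0.5×65, 2.4×0.875×0.5×65) = 47.531 kips/bolt; interior L_c = 2.75 − 0.9375 = 1.8125, R_n = 68.25 kips/bolt. φR_n = 0.75 × (2×47.531 + 8×68.25) = 480.8 kips.
Block shear: shear path 2×[1.6875+4×2.75] = 2×12.6875 in, A_gv = 12.688, A_nv = 2×(12.6875 − 4.5×1)×0.5 = 8.1875 in²; tension across gage: (2.3125 − 1×1)×0.5 = 0.65625 in². R_n = min(0.6×65×8.1875, 0.6×50×12.688) + 1.0×65×0.65625 = min(319.31, 380.64) + 42.656 = 361.97 kips. φR_n = 0.75 × 361.97 = 271.5 kips.
Governing: min(378.8, 480.8, 271.5) = 271.5 kips → block shear.

271.5 kips (block shear governs)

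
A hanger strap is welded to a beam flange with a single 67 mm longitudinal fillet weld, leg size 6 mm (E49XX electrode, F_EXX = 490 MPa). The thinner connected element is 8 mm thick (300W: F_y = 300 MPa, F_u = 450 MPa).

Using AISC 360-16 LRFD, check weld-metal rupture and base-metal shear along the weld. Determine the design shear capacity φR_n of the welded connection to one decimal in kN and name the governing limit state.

Weld metal: throat = 0.707×6 = 4.242 mm, L = 67 mm. φR_n = 0.75 × 0.6 × 490 × 4.242 × 67 = 62.7 kN.
Base metal shear (8 mm plate): yield φR_n = 1.0×0.6×300×8×67 = 96.5 kN; rupture φR_n = 0.75×0.6×450×8×67 = 108.5 kN; take 96.5 kN (yield).
Governing: min(62.7, 96.5) = 62.7 kN → weld metal.

62.7 kN (weld metal governs)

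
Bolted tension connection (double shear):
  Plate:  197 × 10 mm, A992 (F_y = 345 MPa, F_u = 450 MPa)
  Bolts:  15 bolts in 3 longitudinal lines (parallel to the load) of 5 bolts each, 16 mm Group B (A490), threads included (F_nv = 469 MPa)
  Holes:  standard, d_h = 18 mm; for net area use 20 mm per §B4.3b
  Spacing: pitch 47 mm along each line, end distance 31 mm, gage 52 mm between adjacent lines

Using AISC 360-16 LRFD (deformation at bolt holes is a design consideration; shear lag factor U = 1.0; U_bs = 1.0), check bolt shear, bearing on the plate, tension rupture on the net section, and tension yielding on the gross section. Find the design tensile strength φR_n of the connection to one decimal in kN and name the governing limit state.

Bolt shear: A_b = π(16)²/4 = 201.06 mm². φR_n = 0.75 × 469 × 201.06 × 15 × 2 = 2121.7 kN.
Bearing (10 mm plate, F_u = 450 MPa): end bolts L_c = 31 − 18/2 = 22, R_n = min(1.2×22×10×450, 2.4×16×10×450) = 118.8 kN/bolt; interior L_c = 47 − 18 = 29, R_n = 156.6 kN/bolt. φR_n = 0.75 × (3×118.8 + 12×156.6) = 1676.7 kN.
Tension rupture (net): A_n = (197 − 3×20)×10 = 1370 mm² (U = 1.0, A_e = A_n). φR_n = 0.75 × 450 × 1370 = 462.4 kN.
Tension yield (gross): A_g = 197×10 = 1970 mm². φR_n = 0.90 × 345 × 1970 = 611.7 kN.
Governing: min(2121.7, 1676.7, 462.4, 611.7) = 462.4 kN → net-section rupture.

462.4 kN (net-section rupture governs)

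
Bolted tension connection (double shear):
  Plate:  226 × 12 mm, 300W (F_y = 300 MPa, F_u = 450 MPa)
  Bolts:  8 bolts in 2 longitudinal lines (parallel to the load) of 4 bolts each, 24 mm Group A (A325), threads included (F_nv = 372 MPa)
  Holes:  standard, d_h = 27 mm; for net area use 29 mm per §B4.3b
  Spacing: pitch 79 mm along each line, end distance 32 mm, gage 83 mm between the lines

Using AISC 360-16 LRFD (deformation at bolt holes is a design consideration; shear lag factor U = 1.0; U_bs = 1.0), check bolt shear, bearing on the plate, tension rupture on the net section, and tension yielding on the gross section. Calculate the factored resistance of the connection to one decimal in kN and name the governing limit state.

Bolt shear: A_b = π(24)²/4 = 452.39 mm². φR_n = 0.75 × 372 × 452.39 × 8 × 2 = 2019.5 kN.
Bearing (12 mm plate, F_u = 450 MPa): end bolts L_c = 32 − 27/2 = 18.5, R_n = min(1.2×18.5×12×450, 2.4×24×12×450) = 119.88 kN/bolt; interior L_c = 79 − 27 = 52, R_n = 311.04 kN/bolt. φR_n = 0.75 × (2×119.88 + 6×311.04) = 1579.5 kN.
Tension rupture (net): A_n = (226 − 2×29)×12 = 2016 mm² (U = 1.0, A_e = A_n). φR_n = 0.75 × 450 × 2016 = 680.4 kN.
Tension yield (gross): A_g = 226×12 = 2712 mm². φR_n = 0.90 × 300 × 2712 = 732.2 kN.
Governing: min(2019.5, 1579.5, 680.4, 732.2) = 680.4 kN → net-section rupture.

680.4 kN (net-section rupture governs)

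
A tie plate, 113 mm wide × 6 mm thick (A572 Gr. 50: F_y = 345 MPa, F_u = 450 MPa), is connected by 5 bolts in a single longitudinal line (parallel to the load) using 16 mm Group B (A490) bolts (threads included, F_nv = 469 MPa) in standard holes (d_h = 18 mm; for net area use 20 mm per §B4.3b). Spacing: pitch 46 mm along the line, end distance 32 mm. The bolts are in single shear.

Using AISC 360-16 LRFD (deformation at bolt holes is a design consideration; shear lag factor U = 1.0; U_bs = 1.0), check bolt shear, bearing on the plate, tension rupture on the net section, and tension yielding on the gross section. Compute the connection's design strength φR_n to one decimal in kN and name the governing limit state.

188.3 kN (net-section rupture governs)

Bolt shear: A_b = π(16)²/4 = 201.06 mm². φR_n = 0.75 × 469 × 201.06 × 5 × 1 = 353.6 kN.
Bearing (6 mm plate, F_u = 450 MPa): end bolts L_c = 32 − 18/2 = 23, R_n = min(1.2×23×6×450, 2.4×16×6×450) = 74.52 kN/bolt; interior L_c = 46 − 18 = 28, R_n = 90.72 kN/bolt. φR_n = 0.75 × (1×74.52 + 4×90.72) = 328.1 kN.
Tension rupture (net): A_n = (113 − 1×20)×6 = 558 mm² (U = 1.0, A_e = A_n). φR_n = 0.75 × 450 × 558 = 188.3 kN.
Tension yield (gross): A_g = 113×6 = 678 mm². φR_n = 0.90 × 345 × 678 = 210.5 kN.
Governing: min(353.6, 328.1, 188.3, 210.5) = 188.3 kN → net-section rupture.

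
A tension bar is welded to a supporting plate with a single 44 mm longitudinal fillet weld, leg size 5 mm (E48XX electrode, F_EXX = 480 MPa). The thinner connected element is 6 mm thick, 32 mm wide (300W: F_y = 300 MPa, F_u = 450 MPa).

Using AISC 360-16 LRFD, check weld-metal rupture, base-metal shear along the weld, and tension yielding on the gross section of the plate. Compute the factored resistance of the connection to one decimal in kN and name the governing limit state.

33.6 kN (weld metal governs)

Weld metal: throat = 0.707×5 = 3.535 mm, L = 44 mm. φR_n = 0.75 × 0.6 × 480 × 3.535 × 44 = 33.6 kN.
Base metal shear (6 mm plate): yield φR_n = 1.0×0.6×300×6×44 = 47.5 kN; rupture φR_n = 0.75×0.6×450×6×44 = 53.5 kN; take 47.5 kN (yield).
Tension yield (gross): A_g = 32×6 = 192 mm². φR_n = 0.90 × 300 × 192 = 51.8 kN.
Governing: min(33.6, 47.5, 51.8) = 33.6 kN → weld metal.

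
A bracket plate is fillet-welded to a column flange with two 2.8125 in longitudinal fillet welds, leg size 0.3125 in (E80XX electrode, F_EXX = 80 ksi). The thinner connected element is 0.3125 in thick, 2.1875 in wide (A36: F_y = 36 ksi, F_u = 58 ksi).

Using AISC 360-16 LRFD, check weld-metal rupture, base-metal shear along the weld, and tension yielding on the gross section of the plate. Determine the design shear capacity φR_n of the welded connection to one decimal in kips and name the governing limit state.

22.1 kips (gross-section yield governs)

Weld metal: throat = 0.707×0.3125 = 0.22094 in, L = 2×2.8125 = 5.625 in. φR_n = 0.75 × 0.6 × 80 × 0.22094 × 5.625 = 44.7 kips.
Base metal shear (0.3125 in plate): yield φR_n = 1.0×0.6×36×0.3125×5.625 = 38.0 kips; rupture φR_n = 0.75×0.6×58×0.3125×5.625 = 45.9 kips; take 38.0 kips (yield).
Tension yield (gross): A_g = 2.1875×0.3125 = 0.68359 in². φR_n = 0.90 × 36 × 0.68359 = 22.1 kips.
Governing: min(44.7, 38.0, 22.1) = 22.1 kips → gross-section yield.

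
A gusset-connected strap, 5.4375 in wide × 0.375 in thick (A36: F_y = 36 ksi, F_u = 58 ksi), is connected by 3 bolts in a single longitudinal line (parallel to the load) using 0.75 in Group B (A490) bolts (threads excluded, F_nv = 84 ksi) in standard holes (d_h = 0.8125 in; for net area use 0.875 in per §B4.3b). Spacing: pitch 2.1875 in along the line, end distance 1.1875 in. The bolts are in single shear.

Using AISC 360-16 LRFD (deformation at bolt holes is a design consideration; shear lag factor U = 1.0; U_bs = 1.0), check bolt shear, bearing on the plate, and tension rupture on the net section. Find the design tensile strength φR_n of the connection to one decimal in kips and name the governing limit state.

Bolt shear: A_b = π(0.75)²/4 = 0.44179 in². φR_n = 0.75 × 84 × 0.44179 × 3 × 1 = 83.5 kips.
Bearing (0.375 in plate, F_u = 58 ksi): end bolts L_c = 1.1875 − 0.8125/2 = 0.78125, R_n = min(1.2×0.78125×0.375×58, 2.4×0.75×0.375×58) = 20.391 kips/bolt; interior L_c = 2.1875 − 0.8125 = 1.375, R_n = 35.888 kips/bolt. φR_n = 0.75 × (1×20.391 + 2×35.888) = 69.1 kips.
Tension rupture (net): A_n = (5.4375 − 1×0.875)×0.375 = 1.7109 in² (U = 1.0, A_e = A_n). φR_n = 0.75 × 58 × 1.7109 = 74.4 kips.
Governing: min(83.5, 69.1, 74.4) = 69.1 kips → bearing.

69.1 kips (bearing governs)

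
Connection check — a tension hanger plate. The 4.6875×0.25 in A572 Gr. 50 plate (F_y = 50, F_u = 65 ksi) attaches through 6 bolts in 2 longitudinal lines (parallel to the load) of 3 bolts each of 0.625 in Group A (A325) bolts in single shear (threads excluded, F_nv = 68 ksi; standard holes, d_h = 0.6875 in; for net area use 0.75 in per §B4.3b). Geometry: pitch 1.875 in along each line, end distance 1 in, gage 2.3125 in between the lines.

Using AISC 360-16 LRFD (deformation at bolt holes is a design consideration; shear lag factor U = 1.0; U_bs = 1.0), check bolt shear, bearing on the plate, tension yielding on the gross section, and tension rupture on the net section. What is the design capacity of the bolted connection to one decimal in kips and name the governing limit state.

Bolt shear: A_b = π(0.625)²/4 = 0.3068 in². φR_n = 0.75 × 68 × 0.3068 × 6 × 1 = 93.9 kips.
Bearing (0.25 in plate, F_u = 65 ksi): end bolts L_c = 1 − 0.6875/2 = 0.65625, R_n = min(1.2×0.65625×0.25×65, 2.4×0.625×0.25×65) = 12.797 kips/bolt; interior L_c = 1.875 − 0.6875 = 1.1875, R_n = 23.156 kips/bolt. φR_n = 0.75 × (2×12.797 + 4×23.156) = 88.7 kips.
Tension yield (gross): A_g = 4.6875×0.25 = 1.1719 in². φR_n = 0.90 × 50 × 1.1719 = 52.7 kips.
Tension rupture (net): A_n = (4.6875 − 2×0.75)×0.25 = 0.79688 in² (U = 1.0, A_e = A_n). φR_n = 0.75 × 65 × 0.79688 = 38.8 kips.
Governing: min(93.9, 88.7, 52.7, 38.8) = 38.8 kips → net-section rupture.

38.8 kips (net-section rupture governs)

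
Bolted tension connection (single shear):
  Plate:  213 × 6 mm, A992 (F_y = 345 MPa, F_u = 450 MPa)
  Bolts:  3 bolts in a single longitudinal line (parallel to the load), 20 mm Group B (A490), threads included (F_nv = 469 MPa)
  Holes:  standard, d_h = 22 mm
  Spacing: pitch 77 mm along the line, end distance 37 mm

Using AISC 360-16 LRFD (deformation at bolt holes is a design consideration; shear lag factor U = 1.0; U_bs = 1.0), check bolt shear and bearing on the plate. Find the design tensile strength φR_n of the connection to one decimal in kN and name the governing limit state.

257.6 kN (bearing governs)

Bolt shear: A_b = π(20)²/4 = 314.16 mm². φR_n = 0.75 × 469 × 314.16 × 3 × 1 = 331.5 kN.
Bearing (6 mm plate, F_u = 450 MPa): end bolts L_c = 37 − 22/2 = 26, R_n = min(1.2×26×6×450, 2.4×20×6×450) = 84.24 kN/bolt; interior L_c = 77 − 22 = 55, R_n = 129.6 kN/bolt. φR_n = 0.75 × (1×84.24 + 2×129.6) = 257.6 kN.
Governing: min(331.5, 257.6) = 257.6 kN → bearing.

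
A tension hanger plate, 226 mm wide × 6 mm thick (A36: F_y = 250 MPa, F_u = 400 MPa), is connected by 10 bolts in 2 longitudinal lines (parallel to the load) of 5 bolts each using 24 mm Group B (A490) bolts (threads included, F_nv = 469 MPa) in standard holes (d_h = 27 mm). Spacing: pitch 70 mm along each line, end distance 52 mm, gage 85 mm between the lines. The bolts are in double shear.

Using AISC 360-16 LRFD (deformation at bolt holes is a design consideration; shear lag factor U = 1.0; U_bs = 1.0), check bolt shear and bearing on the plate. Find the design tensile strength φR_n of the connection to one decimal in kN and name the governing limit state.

Bolt shear: A_b = π(24)²/4 = 452.39 mm². φR_n = 0.75 × 469 × 452.39 × 10 × 2 = 3182.6 kN.
Bearing (6 mm plate, F_u = 400 MPa): end bolts L_c = 52 − 27/2 = 38.5, R_n = min(1.2×38.5×6×400, 2.4×24×6×400) = 110.88 kN/bolt; interior L_c = 70 − 27 = 43, R_n = 123.84 kN/bolt. φR_n = 0.75 × (2×110.88 + 8×123.84) = 909.4 kN.
Governing: min(3182.6, 909.4) = 909.4 kN → bearing.

909.4 kN (bearing governs)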